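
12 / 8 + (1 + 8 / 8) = 7 / 2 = 3.50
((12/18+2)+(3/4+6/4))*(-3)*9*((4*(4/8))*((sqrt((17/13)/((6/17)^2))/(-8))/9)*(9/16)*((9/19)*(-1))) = -27081*sqrt(221)/126464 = -3.18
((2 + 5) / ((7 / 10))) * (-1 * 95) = -950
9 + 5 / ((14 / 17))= 211 / 14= 15.07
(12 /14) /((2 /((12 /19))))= 36 /133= 0.27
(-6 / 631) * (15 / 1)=-90 / 631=-0.14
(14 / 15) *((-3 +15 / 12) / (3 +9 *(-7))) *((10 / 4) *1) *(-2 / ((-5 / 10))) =49 / 180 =0.27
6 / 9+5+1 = 20 / 3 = 6.67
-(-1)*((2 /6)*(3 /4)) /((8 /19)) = 19 /32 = 0.59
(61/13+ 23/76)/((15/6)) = 987/494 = 2.00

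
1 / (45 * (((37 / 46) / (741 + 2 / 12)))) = 102281 / 4995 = 20.48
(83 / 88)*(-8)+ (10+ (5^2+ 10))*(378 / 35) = 5263 / 11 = 478.45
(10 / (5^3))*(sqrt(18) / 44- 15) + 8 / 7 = -2 / 35 + 3*sqrt(2) / 550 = -0.05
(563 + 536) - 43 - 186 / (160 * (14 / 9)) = 1181883 / 1120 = 1055.25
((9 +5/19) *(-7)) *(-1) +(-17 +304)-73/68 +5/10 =453839/1292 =351.27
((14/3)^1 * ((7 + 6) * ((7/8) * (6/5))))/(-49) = -13/10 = -1.30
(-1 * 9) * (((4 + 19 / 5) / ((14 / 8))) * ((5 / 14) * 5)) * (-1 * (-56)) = -28080 / 7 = -4011.43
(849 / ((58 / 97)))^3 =558519413800977 / 195112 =2862557986.19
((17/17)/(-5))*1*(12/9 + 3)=-13/15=-0.87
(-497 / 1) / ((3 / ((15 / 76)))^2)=-12425 / 5776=-2.15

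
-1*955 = -955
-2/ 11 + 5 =53/ 11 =4.82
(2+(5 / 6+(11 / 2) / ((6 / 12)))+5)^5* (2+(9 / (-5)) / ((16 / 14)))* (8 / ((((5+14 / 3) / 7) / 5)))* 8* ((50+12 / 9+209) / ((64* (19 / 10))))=8561704156448135 / 17138304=499565427.04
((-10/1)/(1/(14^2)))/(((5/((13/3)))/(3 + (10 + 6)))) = -96824/3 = -32274.67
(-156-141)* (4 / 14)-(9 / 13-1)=-7694 / 91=-84.55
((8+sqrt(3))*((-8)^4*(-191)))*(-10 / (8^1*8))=122240*sqrt(3)+977920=1189645.89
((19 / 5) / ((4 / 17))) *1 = 323 / 20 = 16.15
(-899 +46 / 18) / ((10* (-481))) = 4034 / 21645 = 0.19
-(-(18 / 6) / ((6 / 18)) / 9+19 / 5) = -14 / 5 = -2.80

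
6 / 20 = 3 / 10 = 0.30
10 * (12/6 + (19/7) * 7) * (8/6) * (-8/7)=-320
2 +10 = 12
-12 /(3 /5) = -20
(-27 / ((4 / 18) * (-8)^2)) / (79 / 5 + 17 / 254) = -17145 / 143296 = -0.12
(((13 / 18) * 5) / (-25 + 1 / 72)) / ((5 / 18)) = -936 / 1799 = -0.52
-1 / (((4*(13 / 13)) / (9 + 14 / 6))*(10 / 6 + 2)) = -17 / 22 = -0.77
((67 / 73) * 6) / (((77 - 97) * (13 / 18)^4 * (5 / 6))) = -63300528 / 52123825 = -1.21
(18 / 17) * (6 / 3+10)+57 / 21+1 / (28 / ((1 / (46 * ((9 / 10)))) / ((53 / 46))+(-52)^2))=111.99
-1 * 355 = -355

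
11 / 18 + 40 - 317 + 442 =2981 / 18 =165.61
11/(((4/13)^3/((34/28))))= 410839/896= 458.53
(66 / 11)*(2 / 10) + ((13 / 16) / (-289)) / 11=305119 / 254320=1.20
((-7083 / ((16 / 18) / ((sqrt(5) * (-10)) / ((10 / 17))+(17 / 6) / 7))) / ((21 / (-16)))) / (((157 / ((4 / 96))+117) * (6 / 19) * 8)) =254201 / 1015280 - 762603 * sqrt(5) / 72520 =-23.26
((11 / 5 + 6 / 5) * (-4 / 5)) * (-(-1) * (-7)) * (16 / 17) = 448 / 25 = 17.92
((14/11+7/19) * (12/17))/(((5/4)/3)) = 49392/17765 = 2.78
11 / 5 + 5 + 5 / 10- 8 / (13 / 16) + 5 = 371 / 130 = 2.85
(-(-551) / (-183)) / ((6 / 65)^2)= -2327975 / 6588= -353.37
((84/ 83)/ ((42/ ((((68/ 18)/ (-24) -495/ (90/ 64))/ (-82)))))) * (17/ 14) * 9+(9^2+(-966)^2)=533535972409/ 571704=933238.13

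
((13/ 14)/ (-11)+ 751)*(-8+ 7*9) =578205/ 14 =41300.36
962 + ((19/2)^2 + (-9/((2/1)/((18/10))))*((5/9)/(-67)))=282021/268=1052.32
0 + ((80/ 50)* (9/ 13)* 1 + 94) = 6182/ 65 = 95.11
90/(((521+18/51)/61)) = 93330/8863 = 10.53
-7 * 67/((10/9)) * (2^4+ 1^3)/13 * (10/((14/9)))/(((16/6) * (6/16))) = -92259/26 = -3548.42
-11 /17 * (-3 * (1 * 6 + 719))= 23925 /17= 1407.35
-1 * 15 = -15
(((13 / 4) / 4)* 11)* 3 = 429 / 16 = 26.81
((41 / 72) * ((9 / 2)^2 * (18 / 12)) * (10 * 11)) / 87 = 20295 / 928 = 21.87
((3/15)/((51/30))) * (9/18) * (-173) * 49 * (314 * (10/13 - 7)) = 215604018/221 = 975583.79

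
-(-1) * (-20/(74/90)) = -900/37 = -24.32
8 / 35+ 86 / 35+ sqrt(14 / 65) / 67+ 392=sqrt(910) / 4355+ 13814 / 35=394.69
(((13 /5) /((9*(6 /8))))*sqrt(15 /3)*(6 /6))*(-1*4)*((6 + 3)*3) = -208*sqrt(5) /5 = -93.02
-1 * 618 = -618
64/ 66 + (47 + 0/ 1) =1583/ 33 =47.97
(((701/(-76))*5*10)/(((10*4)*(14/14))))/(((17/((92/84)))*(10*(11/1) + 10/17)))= -16123/2400384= -0.01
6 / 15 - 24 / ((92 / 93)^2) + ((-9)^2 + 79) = 718781 / 5290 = 135.88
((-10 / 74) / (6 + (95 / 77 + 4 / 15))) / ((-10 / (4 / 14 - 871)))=-1.57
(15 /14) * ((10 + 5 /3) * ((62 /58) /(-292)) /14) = -775 /237104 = -0.00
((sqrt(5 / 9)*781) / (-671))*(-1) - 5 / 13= -5 / 13 + 71*sqrt(5) / 183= 0.48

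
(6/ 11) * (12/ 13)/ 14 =36/ 1001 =0.04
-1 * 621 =-621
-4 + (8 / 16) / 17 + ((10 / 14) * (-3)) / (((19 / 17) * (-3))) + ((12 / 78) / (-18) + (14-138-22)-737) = -468939469 / 529074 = -886.34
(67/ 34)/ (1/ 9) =603/ 34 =17.74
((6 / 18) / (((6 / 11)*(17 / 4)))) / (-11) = -2 / 153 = -0.01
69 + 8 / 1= 77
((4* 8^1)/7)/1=32/7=4.57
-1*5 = -5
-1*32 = -32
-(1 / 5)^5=-0.00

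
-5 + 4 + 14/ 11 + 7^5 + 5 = 184935/ 11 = 16812.27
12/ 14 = 6/ 7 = 0.86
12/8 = 3/2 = 1.50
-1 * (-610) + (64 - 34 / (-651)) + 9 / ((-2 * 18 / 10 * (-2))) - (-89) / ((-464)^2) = 94648862227 / 140157696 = 675.30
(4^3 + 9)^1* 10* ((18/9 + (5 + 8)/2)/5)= 1241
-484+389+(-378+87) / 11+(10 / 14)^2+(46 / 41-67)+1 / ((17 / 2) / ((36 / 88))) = -70167915 / 375683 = -186.77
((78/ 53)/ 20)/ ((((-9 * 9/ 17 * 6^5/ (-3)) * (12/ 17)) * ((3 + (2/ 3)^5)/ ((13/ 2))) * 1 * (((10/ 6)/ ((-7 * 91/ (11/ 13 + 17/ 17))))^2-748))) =-3349269670201/ 142998476141232506880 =-0.00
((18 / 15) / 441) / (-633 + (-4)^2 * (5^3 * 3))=2 / 3944745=0.00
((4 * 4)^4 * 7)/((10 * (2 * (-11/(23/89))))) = -2637824/4895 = -538.88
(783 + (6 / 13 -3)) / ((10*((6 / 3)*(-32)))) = -5073 / 4160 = -1.22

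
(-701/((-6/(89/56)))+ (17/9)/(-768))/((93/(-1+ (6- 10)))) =-44919485/4499712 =-9.98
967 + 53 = 1020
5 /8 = 0.62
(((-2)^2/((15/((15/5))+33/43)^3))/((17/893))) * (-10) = -354998755/32412608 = -10.95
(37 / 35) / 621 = 37 / 21735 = 0.00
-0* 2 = 0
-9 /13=-0.69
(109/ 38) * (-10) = -28.68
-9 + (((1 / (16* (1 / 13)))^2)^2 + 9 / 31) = -16809329 / 2031616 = -8.27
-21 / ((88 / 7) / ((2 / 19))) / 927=-49 / 258324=-0.00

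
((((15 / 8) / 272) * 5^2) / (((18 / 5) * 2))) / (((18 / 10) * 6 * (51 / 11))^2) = 1890625 / 198046881792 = 0.00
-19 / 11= -1.73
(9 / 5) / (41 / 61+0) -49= -9496 / 205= -46.32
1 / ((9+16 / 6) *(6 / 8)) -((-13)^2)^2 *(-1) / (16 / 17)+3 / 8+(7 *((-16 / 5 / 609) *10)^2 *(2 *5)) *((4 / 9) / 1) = 1157656251149 / 38147760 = 30346.64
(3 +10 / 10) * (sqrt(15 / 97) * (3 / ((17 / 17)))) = 12 * sqrt(1455) / 97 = 4.72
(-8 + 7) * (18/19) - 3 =-75/19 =-3.95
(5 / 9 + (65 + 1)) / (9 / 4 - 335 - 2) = -2396 / 12051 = -0.20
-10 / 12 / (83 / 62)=-155 / 249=-0.62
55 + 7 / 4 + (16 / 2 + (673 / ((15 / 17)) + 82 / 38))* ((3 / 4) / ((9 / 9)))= 241839 / 380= 636.42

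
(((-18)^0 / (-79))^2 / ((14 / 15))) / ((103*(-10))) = -3 / 17999044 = -0.00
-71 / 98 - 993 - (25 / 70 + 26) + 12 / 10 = -249626 / 245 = -1018.88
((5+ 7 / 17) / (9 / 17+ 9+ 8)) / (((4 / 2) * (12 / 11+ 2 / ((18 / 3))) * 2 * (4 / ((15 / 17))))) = 11385 / 952408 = 0.01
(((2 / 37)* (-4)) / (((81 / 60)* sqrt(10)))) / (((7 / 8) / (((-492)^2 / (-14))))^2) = -555567218688* sqrt(10) / 88837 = -19776194.65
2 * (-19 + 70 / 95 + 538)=19750 / 19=1039.47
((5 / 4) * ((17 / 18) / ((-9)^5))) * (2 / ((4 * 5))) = -17 / 8503056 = -0.00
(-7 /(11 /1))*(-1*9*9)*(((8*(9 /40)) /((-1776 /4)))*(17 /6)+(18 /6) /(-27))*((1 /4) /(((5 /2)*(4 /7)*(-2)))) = 720153 /1302400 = 0.55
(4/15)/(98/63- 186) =-3/2075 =-0.00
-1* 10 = -10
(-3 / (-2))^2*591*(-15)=-19946.25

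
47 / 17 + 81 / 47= 3586 / 799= 4.49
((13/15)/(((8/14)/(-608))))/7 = -131.73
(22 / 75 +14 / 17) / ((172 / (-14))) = -4984 / 54825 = -0.09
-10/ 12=-5/ 6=-0.83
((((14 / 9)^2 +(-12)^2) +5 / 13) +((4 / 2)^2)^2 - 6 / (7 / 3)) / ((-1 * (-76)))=1181077 / 560196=2.11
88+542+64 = 694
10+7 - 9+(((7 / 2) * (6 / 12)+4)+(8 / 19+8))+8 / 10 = 8729 / 380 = 22.97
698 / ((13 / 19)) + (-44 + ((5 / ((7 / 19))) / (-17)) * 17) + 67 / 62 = 5436987 / 5642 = 963.66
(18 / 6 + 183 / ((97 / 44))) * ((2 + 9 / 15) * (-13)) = -1409967 / 485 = -2907.15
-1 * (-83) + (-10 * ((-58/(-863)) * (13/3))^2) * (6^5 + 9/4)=-4851583703/744769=-6514.21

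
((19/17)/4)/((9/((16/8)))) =19/306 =0.06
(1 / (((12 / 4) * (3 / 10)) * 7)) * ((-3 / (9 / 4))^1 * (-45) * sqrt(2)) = 200 * sqrt(2) / 21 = 13.47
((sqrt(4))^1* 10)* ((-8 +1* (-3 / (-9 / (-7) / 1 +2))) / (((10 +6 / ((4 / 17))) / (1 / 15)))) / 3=-1640 / 14697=-0.11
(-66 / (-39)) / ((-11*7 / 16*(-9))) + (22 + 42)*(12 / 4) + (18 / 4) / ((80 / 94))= 12928837 / 65520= 197.33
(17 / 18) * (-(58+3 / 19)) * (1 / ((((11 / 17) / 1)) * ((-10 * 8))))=63869 / 60192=1.06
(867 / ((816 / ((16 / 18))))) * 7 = 119 / 18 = 6.61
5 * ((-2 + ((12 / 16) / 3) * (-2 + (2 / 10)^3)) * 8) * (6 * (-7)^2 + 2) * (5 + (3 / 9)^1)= -11830528 / 75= -157740.37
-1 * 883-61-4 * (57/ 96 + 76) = -10003/ 8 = -1250.38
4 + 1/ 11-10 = -65/ 11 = -5.91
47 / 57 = 0.82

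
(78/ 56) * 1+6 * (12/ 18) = 5.39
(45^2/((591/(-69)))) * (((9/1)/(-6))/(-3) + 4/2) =-232875/394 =-591.05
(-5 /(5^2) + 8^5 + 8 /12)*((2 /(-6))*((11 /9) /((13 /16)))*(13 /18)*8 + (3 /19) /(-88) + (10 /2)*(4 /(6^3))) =-560437610819 /6094440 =-91958.84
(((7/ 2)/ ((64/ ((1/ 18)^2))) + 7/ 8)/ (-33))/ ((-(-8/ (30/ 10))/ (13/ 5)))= -94367/ 3649536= -0.03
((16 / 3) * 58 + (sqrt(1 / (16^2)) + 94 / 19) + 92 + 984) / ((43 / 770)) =488177305 / 19608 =24896.84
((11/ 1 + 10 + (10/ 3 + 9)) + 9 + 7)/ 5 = 148/ 15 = 9.87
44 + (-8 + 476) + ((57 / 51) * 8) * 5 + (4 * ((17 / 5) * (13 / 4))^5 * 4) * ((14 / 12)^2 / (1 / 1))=439211550729133 / 122400000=3588329.66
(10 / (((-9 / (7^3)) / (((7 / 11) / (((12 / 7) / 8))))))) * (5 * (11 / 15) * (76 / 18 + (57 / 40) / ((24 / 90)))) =-231516425 / 5832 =-39697.60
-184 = -184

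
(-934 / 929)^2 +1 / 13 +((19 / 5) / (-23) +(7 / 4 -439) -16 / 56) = -15773480337421 / 36126896260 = -436.61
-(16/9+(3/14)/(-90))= -2237/1260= -1.78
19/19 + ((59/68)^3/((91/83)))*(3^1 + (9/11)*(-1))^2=207515156/54097043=3.84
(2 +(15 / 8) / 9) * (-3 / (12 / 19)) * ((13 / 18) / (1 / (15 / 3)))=-65455 / 1728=-37.88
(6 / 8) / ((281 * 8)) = 3 / 8992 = 0.00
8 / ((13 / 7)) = 56 / 13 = 4.31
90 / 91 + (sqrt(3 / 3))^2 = 181 / 91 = 1.99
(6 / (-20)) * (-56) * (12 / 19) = 1008 / 95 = 10.61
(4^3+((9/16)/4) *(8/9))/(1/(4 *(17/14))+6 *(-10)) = -459/428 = -1.07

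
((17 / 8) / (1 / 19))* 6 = 969 / 4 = 242.25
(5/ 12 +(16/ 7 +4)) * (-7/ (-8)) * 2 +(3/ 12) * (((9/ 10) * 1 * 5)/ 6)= 143/ 12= 11.92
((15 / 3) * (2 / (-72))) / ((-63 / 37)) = 185 / 2268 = 0.08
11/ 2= 5.50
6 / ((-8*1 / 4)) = -3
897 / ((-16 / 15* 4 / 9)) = -121095 / 64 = -1892.11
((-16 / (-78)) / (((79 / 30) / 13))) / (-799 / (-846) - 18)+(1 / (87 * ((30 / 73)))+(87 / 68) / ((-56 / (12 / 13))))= -0.05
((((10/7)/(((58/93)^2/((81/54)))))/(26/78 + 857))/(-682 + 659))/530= -77841/147658581728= -0.00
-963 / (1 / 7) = -6741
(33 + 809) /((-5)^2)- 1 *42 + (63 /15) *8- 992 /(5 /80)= -396168 /25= -15846.72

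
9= 9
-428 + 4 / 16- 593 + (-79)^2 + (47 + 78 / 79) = 1664763 / 316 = 5268.24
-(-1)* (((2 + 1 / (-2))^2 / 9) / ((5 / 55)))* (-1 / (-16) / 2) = 11 / 128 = 0.09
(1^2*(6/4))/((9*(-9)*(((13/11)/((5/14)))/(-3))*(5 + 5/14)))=11/3510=0.00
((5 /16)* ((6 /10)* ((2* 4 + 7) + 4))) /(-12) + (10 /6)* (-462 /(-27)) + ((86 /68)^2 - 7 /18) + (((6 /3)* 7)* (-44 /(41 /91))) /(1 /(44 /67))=-1191356371307 /1371829824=-868.44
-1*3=-3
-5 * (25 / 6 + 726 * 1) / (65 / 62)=-10447 / 3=-3482.33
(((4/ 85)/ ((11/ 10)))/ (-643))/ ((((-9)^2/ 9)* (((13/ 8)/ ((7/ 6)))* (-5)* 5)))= 224/ 1055114775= 0.00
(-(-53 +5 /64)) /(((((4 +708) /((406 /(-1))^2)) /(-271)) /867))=-32794095785031 /11392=-2878695205.85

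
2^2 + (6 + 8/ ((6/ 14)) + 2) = 92/ 3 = 30.67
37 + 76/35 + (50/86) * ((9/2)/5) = 119481/3010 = 39.69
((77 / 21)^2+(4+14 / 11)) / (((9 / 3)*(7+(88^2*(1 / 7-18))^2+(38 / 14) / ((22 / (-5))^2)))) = 3995068 / 12245029636572099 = 0.00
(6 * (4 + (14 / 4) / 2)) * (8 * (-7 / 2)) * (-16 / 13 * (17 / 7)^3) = 10847904 / 637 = 17029.68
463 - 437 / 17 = 7434 / 17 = 437.29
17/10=1.70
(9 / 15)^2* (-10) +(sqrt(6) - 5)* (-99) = 2457 / 5 - 99* sqrt(6) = 248.90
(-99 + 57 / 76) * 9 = -3537 / 4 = -884.25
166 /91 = 1.82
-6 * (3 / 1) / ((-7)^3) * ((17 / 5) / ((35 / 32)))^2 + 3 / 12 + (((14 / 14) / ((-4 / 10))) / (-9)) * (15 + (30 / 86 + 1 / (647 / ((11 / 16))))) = 5.02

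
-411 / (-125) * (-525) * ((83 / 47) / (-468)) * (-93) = -605.77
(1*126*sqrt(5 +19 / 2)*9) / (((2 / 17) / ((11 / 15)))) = 35343*sqrt(58) / 10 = 26916.43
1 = 1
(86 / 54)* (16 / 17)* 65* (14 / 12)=156520 / 1377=113.67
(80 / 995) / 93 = 16 / 18507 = 0.00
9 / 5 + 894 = 4479 / 5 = 895.80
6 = 6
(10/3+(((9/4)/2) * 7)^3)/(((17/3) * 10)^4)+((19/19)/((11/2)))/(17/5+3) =133857912517/4703902720000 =0.03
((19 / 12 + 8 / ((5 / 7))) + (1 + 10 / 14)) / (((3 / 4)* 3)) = 6089 / 945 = 6.44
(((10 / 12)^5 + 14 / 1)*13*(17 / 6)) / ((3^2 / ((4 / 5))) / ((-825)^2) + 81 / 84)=550.11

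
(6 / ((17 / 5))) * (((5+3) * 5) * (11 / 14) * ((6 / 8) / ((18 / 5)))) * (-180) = -247500 / 119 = -2079.83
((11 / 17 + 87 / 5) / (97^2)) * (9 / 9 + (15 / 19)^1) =3068 / 893855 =0.00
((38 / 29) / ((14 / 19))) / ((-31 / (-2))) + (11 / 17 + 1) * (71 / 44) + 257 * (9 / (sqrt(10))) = 3262635 / 1176791 + 2313 * sqrt(10) / 10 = 734.21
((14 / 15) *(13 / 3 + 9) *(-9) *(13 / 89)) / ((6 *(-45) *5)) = 728 / 60075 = 0.01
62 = 62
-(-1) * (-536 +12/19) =-10172/19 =-535.37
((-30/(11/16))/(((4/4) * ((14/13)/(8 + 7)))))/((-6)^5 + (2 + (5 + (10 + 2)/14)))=46800/598147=0.08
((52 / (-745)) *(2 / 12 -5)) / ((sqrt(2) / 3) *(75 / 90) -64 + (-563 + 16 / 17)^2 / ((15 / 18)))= 1288938664803816 / 1448137812390293411015 -188924502 *sqrt(2) / 289627562478058682203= 0.00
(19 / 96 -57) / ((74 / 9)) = -16359 / 2368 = -6.91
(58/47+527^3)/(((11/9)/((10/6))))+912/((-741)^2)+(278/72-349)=199585815.18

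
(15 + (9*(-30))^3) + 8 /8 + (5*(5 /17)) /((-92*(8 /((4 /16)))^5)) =-1032945908561477657 /52479131648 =-19682984.00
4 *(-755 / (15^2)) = -13.42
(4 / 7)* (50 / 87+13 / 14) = 3662 / 4263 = 0.86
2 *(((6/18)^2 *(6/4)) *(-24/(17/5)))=-40/17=-2.35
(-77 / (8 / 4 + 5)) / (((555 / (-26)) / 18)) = 9.28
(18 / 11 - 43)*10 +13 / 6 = -27157 / 66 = -411.47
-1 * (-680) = 680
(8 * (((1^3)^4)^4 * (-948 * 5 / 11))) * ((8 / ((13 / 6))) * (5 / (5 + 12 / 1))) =-9100800 / 2431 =-3743.64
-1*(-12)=12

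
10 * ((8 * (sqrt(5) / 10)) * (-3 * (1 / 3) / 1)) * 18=-144 * sqrt(5)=-321.99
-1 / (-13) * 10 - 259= -3357 / 13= -258.23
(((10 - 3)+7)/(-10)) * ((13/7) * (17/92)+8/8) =-173/92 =-1.88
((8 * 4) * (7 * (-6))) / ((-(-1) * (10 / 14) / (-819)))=7705152 / 5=1541030.40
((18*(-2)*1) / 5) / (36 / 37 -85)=1332 / 15545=0.09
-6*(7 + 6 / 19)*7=-5838 / 19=-307.26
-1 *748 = -748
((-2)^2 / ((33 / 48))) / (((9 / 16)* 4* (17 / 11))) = 256 / 153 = 1.67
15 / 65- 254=-3299 / 13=-253.77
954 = 954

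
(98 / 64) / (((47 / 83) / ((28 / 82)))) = 28469 / 30832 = 0.92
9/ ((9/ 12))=12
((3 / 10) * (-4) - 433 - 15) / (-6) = 1123 / 15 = 74.87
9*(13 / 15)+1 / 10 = 79 / 10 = 7.90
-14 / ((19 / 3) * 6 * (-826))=1 / 2242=0.00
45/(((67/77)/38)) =131670/67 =1965.22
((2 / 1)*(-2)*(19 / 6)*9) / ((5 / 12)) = -1368 / 5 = -273.60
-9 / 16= -0.56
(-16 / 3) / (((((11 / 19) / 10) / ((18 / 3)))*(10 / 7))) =-4256 / 11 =-386.91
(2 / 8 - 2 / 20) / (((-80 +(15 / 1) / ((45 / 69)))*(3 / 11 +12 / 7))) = -77 / 58140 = -0.00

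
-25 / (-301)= 25 / 301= 0.08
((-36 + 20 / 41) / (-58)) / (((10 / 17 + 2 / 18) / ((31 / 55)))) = 3452904 / 6997265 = 0.49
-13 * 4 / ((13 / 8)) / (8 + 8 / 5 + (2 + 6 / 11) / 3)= -1320 / 431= -3.06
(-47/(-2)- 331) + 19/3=-1807/6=-301.17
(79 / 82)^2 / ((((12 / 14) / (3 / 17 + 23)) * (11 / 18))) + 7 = 30219875 / 628694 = 48.07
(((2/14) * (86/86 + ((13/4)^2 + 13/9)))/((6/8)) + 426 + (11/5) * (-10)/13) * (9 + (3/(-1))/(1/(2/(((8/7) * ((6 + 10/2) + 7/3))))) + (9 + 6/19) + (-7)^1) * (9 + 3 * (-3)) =0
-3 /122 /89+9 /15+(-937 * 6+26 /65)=-61032821 /10858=-5621.00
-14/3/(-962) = 7/1443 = 0.00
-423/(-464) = 423/464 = 0.91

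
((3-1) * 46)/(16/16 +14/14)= 46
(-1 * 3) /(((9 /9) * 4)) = -3 /4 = -0.75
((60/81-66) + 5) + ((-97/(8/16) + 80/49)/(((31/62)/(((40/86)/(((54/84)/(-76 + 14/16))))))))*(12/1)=250882.20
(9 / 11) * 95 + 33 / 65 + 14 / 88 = 224207 / 2860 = 78.39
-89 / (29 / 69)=-6141 / 29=-211.76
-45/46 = -0.98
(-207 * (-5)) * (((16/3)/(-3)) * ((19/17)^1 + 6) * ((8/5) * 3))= -1068672/17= -62863.06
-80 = -80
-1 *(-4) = 4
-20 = -20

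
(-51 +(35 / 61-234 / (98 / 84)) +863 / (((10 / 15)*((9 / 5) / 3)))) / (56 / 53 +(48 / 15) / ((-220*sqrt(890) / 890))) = 251541497735*sqrt(890) / 8418725168 +1305168148625 / 601337512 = 3061.81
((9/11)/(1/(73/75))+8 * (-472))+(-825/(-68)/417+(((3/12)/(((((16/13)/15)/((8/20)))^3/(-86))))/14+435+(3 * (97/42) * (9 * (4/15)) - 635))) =-4136.47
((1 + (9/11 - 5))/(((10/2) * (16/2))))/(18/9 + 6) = -7/704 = -0.01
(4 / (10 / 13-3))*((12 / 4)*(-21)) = 3276 / 29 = 112.97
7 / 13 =0.54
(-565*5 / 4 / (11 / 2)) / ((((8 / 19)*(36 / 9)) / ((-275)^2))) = -369015625 / 64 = -5765869.14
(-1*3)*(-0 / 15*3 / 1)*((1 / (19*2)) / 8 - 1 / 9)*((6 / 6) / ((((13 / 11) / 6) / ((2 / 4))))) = 0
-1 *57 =-57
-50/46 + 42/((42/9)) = 182/23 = 7.91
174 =174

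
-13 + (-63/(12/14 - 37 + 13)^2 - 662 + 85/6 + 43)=-1801945/2916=-617.95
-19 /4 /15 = -19 /60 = -0.32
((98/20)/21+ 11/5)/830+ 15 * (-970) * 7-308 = -2543734127/24900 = -102158.00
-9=-9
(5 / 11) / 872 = 5 / 9592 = 0.00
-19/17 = -1.12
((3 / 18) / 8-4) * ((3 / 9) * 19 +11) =-68.97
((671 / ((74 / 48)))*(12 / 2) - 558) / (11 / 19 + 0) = 1443582 / 407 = 3546.88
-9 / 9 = -1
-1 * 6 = -6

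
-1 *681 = -681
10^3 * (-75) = -75000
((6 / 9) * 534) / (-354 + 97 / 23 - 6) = -8188 / 8183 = -1.00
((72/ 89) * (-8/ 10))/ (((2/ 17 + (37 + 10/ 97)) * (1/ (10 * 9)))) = -2849472/ 1820851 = -1.56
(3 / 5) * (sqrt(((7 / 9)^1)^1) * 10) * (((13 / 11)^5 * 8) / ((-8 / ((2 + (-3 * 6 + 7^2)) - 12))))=-15594306 * sqrt(7) / 161051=-256.18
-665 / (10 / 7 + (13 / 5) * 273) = -23275 / 24893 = -0.94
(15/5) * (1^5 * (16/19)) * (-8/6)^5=-10.65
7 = 7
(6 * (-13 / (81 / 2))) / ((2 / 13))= -12.52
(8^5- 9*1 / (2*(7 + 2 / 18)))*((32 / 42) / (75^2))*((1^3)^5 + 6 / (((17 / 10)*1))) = 2713909 / 135000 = 20.10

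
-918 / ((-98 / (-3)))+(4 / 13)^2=-231929 / 8281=-28.01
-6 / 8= -3 / 4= -0.75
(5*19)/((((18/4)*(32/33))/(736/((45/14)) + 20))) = 585409/108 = 5420.45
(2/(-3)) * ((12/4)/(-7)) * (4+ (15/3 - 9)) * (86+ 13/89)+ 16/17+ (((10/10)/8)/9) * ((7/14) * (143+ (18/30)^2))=7408/3825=1.94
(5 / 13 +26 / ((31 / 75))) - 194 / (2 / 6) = -209041 / 403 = -518.71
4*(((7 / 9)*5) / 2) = 70 / 9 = 7.78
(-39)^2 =1521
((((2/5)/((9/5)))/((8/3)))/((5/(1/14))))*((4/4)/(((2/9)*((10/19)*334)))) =57/1870400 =0.00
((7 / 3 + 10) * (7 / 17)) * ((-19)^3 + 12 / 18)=-34829.58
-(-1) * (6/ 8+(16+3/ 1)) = 79/ 4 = 19.75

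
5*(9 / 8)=45 / 8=5.62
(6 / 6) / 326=1 / 326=0.00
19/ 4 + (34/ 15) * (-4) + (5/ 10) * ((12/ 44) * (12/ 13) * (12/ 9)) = -35597/ 8580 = -4.15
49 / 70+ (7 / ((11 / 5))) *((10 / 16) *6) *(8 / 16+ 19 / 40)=21707 / 1760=12.33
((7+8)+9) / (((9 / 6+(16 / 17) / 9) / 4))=29376 / 491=59.83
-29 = -29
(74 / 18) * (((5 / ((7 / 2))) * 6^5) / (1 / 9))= 411017.14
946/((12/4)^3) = 946/27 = 35.04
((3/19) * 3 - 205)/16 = -1943/152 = -12.78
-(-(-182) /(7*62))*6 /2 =-39 /31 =-1.26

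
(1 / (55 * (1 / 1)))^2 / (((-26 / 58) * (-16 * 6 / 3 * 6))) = 29 / 7550400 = 0.00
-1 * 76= -76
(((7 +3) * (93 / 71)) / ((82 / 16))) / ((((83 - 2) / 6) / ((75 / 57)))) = 124000 / 497781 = 0.25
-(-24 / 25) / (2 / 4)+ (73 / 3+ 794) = 61519 / 75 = 820.25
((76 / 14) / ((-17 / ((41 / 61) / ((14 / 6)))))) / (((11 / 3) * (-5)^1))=14022 / 2794715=0.01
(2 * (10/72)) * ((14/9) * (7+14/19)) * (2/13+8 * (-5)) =-888370/6669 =-133.21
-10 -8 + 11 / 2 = -25 / 2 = -12.50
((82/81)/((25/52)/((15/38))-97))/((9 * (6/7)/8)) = -0.01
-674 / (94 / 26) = -8762 / 47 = -186.43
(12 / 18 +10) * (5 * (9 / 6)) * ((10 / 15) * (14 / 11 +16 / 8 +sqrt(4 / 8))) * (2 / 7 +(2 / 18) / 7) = 1520 * sqrt(2) / 189 +12160 / 231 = 64.01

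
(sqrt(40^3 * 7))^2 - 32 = 447968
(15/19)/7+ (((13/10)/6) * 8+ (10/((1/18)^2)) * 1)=6467483/1995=3241.85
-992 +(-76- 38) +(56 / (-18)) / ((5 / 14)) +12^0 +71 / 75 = -250372 / 225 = -1112.76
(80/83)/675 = 16/11205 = 0.00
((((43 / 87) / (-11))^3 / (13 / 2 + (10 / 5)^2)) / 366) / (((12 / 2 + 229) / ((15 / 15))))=-79507 / 791542175265765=-0.00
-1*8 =-8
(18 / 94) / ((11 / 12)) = 108 / 517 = 0.21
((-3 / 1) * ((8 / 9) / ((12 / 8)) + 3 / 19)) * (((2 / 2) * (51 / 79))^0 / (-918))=385 / 156978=0.00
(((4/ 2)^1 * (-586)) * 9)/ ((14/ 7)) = -5274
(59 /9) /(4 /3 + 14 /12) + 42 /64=4721 /1440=3.28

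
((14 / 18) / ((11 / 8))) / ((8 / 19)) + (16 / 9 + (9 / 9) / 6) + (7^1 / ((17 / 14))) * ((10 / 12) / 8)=5817 / 1496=3.89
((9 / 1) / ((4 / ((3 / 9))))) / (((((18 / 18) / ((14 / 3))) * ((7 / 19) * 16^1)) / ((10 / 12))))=0.49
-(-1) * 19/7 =19/7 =2.71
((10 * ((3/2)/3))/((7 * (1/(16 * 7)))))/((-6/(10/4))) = -33.33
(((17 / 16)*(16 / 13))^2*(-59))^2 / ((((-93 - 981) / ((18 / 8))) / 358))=-872209803 / 114244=-7634.62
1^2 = 1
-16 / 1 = -16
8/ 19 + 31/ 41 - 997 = -775746/ 779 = -995.82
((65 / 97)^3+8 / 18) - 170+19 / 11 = -15136874020 / 90354627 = -167.53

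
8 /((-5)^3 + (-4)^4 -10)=8 /121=0.07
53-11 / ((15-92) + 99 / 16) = 5475 / 103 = 53.16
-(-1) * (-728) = -728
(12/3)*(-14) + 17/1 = -39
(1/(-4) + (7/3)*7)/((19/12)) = 193/19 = 10.16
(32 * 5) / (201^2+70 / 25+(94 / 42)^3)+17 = 15910749529 / 935708537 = 17.00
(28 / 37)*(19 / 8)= 133 / 74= 1.80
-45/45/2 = -1/2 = -0.50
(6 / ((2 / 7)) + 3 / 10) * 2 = 213 / 5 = 42.60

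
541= 541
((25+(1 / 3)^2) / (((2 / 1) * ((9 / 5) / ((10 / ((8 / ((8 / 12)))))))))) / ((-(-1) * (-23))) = -2825 / 11178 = -0.25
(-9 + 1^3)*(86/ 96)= -43/ 6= -7.17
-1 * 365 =-365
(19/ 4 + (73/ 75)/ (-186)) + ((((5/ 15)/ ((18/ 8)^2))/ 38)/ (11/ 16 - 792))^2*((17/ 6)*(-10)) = 150783426411081667217/ 31778889378146291700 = 4.74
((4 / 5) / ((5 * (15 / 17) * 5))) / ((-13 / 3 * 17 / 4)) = -16 / 8125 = -0.00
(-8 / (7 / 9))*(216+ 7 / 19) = -295992 / 133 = -2225.50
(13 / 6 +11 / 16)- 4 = -55 / 48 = -1.15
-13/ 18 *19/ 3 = -247/ 54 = -4.57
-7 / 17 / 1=-7 / 17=-0.41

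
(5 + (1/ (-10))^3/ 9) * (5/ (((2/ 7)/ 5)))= 314993/ 720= 437.49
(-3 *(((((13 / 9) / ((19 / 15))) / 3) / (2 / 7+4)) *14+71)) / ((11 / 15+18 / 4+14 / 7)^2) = -3706000 / 894691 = -4.14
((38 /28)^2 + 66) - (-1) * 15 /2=14767 /196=75.34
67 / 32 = 2.09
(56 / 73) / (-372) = -14 / 6789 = -0.00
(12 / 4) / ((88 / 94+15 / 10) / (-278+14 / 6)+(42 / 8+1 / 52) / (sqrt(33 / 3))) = 148922647731 / 14177656031219+8072199917223 * sqrt(11) / 14177656031219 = 1.90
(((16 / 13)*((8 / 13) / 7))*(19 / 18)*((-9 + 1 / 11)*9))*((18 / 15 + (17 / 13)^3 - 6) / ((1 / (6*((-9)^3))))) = -2097100793088 / 20421115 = -102692.77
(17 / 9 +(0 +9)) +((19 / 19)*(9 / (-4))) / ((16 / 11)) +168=102149 / 576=177.34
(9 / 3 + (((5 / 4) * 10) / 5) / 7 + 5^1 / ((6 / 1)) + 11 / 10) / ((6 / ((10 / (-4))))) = -1111 / 504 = -2.20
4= 4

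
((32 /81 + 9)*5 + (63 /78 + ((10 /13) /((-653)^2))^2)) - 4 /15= 1182680340256333591 /24889974323616090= 47.52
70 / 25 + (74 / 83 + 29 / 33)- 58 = -731719 / 13695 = -53.43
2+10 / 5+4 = 8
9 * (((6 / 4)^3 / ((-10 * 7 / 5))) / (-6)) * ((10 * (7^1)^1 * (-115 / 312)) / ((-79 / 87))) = 1350675 / 131456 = 10.27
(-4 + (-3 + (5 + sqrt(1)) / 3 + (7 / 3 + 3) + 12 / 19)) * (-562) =-30910 / 57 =-542.28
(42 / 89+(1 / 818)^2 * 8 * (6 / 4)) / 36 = 2342023 / 178656108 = 0.01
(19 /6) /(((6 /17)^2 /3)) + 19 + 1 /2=6895 /72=95.76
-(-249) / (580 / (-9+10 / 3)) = -1411 / 580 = -2.43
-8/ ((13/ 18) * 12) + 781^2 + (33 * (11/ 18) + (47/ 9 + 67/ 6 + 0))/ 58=4139193359/ 6786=609960.71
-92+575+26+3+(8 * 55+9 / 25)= 23809 / 25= 952.36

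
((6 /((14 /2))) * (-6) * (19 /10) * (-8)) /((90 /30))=912 /35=26.06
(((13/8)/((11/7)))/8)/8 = 91/5632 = 0.02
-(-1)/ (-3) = -1/ 3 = -0.33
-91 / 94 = -0.97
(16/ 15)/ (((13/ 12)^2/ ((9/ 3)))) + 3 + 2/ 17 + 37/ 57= 5316826/ 818805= 6.49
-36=-36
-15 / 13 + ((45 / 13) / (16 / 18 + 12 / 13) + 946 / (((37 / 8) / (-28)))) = -583930279 / 101972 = -5726.38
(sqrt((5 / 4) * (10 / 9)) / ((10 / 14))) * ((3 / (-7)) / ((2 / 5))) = -5 * sqrt(2) / 4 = -1.77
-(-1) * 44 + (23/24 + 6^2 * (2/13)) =15755/312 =50.50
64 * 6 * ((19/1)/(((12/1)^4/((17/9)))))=323/486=0.66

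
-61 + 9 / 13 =-784 / 13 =-60.31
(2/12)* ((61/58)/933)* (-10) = -305/162342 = -0.00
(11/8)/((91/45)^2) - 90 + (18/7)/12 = -5925849/66248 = -89.45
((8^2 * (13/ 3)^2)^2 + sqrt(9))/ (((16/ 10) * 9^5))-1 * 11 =164029223/ 38263752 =4.29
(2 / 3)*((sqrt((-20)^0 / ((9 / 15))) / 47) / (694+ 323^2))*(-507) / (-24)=169*sqrt(15) / 177698916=0.00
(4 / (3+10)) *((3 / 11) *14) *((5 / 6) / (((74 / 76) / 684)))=3638880 / 5291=687.75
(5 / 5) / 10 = 1 / 10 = 0.10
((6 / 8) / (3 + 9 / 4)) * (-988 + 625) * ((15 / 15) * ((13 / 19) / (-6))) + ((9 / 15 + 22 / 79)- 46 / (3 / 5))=-22025189 / 315210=-69.87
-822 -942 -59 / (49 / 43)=-88973 / 49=-1815.78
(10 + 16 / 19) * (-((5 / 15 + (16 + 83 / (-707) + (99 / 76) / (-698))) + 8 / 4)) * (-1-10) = 2321916438017 / 1068890676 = 2172.27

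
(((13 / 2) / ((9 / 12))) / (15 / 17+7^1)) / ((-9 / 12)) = -884 / 603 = -1.47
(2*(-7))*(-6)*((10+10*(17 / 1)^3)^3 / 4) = 2491866382824000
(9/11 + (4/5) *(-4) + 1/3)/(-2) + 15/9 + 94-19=4273/55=77.69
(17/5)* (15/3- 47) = -714/5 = -142.80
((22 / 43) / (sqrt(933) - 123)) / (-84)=11 * sqrt(933) / 25637976 +451 / 8545992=0.00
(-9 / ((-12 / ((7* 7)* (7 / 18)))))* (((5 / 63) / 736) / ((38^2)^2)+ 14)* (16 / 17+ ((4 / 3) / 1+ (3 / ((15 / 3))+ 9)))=50207979602083961 / 21132269521920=2375.89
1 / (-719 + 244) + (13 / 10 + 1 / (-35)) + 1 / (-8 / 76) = -27367 / 3325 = -8.23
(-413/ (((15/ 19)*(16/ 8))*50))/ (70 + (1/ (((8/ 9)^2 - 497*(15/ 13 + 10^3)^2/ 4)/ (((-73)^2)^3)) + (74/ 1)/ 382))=10220373555876401897/ 2236933540216714675500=0.00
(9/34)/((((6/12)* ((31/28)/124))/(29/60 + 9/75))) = 15204/425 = 35.77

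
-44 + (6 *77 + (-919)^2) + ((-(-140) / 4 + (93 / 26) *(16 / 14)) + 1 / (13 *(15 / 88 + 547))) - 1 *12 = 3702597821270 / 4381741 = 845006.09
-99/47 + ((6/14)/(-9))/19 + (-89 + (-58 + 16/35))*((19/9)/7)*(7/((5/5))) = -12516709/40185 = -311.48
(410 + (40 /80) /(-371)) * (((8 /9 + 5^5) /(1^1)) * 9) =1222656161 /106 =11534492.08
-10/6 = -5/3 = -1.67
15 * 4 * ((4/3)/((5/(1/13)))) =16/13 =1.23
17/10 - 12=-103/10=-10.30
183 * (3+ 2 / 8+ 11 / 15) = 14579 / 20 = 728.95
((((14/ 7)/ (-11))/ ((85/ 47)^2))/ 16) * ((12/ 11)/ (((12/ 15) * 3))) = -2209/ 1398760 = -0.00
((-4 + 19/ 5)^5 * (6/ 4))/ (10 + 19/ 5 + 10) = -0.00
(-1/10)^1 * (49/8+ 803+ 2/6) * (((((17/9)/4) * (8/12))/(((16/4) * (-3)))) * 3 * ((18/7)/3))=330259/60480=5.46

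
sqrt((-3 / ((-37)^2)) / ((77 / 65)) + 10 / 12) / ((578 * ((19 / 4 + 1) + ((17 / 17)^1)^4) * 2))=sqrt(242963490) / 133384482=0.00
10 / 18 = 0.56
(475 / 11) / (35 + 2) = 475 / 407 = 1.17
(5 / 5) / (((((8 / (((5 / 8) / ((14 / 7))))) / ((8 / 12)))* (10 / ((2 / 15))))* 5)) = 1 / 14400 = 0.00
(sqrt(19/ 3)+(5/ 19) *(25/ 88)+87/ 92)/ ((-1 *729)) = -0.00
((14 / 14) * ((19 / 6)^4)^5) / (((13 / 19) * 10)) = 1502648008.20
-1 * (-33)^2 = -1089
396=396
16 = 16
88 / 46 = 1.91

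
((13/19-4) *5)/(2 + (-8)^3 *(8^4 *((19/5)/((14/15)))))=0.00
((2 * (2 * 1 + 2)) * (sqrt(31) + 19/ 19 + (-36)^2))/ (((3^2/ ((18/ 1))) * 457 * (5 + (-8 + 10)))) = 16 * sqrt(31)/ 3199 + 20752/ 3199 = 6.51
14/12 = 1.17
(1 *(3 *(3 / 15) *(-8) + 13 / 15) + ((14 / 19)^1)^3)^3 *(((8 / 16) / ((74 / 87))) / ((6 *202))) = -1393113532942423069 / 65117732036406642000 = -0.02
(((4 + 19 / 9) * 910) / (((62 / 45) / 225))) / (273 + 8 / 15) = 38390625 / 11563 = 3320.13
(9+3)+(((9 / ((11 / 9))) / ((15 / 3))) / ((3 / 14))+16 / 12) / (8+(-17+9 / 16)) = 245636 / 22275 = 11.03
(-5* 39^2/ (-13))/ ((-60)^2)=13/ 80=0.16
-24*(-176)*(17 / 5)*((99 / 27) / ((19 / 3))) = 789888 / 95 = 8314.61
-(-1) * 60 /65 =12 /13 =0.92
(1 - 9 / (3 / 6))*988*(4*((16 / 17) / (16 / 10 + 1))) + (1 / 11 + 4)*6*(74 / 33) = -2936060 / 121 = -24264.96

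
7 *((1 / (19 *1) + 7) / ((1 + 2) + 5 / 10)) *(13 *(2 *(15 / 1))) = 104520 / 19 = 5501.05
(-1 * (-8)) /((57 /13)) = 104 /57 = 1.82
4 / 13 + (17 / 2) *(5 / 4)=1137 / 104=10.93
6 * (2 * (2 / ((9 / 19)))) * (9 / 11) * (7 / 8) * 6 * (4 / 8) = 1197 / 11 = 108.82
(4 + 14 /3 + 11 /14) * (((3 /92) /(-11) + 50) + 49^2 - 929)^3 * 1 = 1450686147182109433657 /43530216576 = 33325957490.92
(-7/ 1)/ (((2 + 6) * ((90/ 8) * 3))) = -0.03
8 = 8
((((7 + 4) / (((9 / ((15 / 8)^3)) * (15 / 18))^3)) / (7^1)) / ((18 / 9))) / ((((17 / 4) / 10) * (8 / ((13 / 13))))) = 626484375 / 3992977408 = 0.16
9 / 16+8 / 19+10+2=3947 / 304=12.98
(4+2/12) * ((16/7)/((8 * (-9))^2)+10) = 567025/13608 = 41.67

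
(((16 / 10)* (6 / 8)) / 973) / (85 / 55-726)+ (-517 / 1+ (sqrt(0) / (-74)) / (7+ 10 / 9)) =-20043668711 / 38769185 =-517.00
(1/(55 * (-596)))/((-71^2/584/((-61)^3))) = -33139226/41310995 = -0.80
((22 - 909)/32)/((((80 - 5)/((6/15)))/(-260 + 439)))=-158773/6000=-26.46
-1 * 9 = -9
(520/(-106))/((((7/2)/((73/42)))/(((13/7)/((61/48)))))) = -3947840/1108919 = -3.56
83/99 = 0.84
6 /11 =0.55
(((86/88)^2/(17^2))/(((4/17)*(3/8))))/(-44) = -1849/2172192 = -0.00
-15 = -15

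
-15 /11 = -1.36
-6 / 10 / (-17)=3 / 85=0.04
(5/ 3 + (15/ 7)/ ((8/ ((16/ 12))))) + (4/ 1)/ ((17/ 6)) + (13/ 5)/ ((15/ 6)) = 79889/ 17850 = 4.48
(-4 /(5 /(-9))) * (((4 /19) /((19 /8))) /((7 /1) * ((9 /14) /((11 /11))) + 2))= 2304 /23465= 0.10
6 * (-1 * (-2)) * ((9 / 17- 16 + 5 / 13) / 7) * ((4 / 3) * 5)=-266720 / 1547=-172.41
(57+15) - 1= 71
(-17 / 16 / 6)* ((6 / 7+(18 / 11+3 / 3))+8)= -5015 / 2464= -2.04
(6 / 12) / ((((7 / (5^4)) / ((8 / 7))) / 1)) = 51.02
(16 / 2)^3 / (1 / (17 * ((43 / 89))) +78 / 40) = 7485440 / 30289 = 247.13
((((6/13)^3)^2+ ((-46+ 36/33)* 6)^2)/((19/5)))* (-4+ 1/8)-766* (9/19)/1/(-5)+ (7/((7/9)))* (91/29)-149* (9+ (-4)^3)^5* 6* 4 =2895863100470608335554109/1609040914195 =1799744851062.04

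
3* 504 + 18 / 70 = 52929 / 35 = 1512.26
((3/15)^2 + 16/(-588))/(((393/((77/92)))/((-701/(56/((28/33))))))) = -32947/113891400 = -0.00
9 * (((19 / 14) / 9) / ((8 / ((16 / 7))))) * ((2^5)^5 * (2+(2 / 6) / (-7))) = 25402237.64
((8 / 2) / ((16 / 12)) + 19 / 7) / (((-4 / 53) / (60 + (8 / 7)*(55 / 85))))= -3830840 / 833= -4598.85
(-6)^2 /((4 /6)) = 54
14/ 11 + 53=597/ 11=54.27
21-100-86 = -165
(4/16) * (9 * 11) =99/4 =24.75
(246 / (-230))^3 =-1860867 / 1520875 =-1.22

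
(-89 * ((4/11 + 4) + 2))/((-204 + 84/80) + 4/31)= 3862600/1383239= 2.79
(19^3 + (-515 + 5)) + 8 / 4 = 6351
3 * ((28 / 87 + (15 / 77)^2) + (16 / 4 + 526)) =273571777 / 171941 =1591.08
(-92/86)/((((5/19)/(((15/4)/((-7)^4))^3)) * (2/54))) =-7964325/19045611188576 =-0.00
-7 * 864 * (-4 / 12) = 2016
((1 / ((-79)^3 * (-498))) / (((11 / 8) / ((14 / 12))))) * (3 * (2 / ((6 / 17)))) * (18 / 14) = 34 / 450144607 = 0.00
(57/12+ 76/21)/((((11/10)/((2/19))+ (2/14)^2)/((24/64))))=24605/82088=0.30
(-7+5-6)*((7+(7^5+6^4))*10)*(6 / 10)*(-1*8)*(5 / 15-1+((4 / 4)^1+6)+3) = 64906240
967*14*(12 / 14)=11604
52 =52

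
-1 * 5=-5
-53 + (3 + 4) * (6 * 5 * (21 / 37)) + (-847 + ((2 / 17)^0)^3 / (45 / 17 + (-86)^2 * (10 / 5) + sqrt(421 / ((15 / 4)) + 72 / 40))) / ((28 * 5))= 295587065128147871 / 4915049017792480 - 289 * sqrt(25665) / 132839162643040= 60.14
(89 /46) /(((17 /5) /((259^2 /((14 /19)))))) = 81024265 /1564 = 51805.80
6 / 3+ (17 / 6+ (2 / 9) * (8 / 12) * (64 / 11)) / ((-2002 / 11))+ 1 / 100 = 1344388 / 675675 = 1.99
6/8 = 0.75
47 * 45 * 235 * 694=344935350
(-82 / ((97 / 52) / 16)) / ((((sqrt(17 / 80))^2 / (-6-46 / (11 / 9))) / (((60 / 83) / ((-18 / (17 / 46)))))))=-4366336000 / 2036903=-2143.62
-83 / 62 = -1.34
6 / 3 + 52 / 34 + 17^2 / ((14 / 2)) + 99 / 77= 46.10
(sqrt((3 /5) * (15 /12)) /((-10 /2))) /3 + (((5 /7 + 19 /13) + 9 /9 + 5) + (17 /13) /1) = 863 /91-sqrt(3) /30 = 9.43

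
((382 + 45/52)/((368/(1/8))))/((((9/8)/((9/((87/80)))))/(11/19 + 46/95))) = 2010809/1976988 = 1.02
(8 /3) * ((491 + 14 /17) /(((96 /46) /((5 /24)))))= 106835 /816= 130.93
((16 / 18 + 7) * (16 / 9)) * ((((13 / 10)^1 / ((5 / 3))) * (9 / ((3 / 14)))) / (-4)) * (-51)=439348 / 75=5857.97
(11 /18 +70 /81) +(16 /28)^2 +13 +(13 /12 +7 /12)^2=139547 /7938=17.58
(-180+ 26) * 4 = -616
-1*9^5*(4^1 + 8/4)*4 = -1417176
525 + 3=528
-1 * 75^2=-5625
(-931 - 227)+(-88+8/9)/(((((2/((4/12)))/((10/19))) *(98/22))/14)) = -606374/513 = -1182.02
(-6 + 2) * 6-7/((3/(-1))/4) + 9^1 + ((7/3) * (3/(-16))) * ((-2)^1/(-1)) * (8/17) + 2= -208/51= -4.08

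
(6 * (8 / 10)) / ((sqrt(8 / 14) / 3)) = 36 * sqrt(7) / 5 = 19.05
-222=-222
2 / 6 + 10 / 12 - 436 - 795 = -7379 / 6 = -1229.83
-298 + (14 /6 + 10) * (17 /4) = -2947 /12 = -245.58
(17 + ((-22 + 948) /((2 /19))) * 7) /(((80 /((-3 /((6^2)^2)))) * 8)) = -1711 /7680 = -0.22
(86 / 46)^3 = 79507 / 12167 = 6.53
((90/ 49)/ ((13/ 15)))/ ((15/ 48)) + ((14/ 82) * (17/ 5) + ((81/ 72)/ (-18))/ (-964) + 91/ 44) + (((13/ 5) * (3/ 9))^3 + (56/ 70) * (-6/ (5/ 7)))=50271079546921/ 14955012072000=3.36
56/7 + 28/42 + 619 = 1883/3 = 627.67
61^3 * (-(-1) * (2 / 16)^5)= 226981 / 32768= 6.93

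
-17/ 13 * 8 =-136/ 13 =-10.46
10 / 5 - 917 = -915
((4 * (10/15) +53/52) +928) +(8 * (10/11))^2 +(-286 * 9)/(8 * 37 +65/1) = 6660563159/6814236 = 977.45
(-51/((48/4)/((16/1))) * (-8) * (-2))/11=-1088/11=-98.91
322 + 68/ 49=15846/ 49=323.39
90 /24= 15 /4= 3.75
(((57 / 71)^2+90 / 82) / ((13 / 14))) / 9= 560084 / 2686853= 0.21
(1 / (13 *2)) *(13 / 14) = 1 / 28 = 0.04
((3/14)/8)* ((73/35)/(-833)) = -219/3265360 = -0.00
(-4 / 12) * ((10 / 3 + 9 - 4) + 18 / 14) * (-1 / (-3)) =-202 / 189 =-1.07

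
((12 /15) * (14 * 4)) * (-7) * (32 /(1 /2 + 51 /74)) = -464128 /55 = -8438.69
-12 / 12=-1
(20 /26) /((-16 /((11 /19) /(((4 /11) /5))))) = -3025 /7904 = -0.38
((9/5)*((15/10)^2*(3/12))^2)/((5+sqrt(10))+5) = 81/1280 - 81*sqrt(10)/12800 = 0.04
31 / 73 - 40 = -2889 / 73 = -39.58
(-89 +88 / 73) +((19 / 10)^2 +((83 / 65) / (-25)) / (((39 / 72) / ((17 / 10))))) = -2601405219 / 30842500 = -84.34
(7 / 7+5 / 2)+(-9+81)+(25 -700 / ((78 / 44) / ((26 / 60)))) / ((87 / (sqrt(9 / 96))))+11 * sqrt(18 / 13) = -1315 * sqrt(6) / 6264+33 * sqrt(26) / 13+151 / 2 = 87.93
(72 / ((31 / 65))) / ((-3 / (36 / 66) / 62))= -18720 / 11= -1701.82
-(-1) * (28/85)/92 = 7/1955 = 0.00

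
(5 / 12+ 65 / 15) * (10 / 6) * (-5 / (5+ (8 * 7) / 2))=-1.20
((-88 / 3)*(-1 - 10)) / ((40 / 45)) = 363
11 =11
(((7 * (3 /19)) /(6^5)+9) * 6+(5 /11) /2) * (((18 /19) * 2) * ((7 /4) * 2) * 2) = 34273043 /47652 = 719.24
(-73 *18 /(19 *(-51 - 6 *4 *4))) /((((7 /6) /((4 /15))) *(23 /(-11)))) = -38544 /749455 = -0.05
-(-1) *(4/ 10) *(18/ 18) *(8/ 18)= 0.18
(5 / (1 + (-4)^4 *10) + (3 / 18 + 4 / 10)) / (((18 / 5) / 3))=43687 / 92196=0.47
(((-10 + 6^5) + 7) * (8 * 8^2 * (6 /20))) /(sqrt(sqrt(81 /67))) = 1989888 * 67^(1 /4) /5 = 1138616.12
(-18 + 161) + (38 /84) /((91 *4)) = 2186203 /15288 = 143.00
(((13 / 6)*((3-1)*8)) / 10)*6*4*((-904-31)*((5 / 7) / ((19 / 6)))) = -2333760 / 133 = -17547.07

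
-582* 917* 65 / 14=-2477865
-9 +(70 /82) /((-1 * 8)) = -2987 /328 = -9.11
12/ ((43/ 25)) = 6.98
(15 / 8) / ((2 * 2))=15 / 32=0.47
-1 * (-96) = 96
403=403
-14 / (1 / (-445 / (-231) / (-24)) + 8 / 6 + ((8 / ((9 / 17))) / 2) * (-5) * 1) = 28035 / 97928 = 0.29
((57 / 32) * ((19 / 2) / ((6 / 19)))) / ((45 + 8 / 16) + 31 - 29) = 361 / 320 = 1.13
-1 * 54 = -54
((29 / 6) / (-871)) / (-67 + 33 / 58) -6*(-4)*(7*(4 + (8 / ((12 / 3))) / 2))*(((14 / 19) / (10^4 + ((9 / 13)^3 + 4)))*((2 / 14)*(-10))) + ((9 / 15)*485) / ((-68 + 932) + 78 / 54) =1159972671685688960 / 4678362050506551069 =0.25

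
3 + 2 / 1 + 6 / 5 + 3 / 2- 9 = -13 / 10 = -1.30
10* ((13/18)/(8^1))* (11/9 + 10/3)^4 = 183674465/472392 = 388.82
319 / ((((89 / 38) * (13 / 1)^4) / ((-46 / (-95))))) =29348 / 12709645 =0.00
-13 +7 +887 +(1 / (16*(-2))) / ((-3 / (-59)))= 84517 / 96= 880.39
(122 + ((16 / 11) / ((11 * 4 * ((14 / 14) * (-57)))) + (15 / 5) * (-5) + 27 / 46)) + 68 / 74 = 108.51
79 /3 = 26.33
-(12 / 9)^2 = -16 / 9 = -1.78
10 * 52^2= 27040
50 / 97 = 0.52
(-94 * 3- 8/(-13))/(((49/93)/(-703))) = 239156382/637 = 375441.73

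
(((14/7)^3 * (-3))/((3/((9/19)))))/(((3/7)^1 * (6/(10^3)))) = -28000/19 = -1473.68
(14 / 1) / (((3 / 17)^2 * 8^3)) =2023 / 2304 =0.88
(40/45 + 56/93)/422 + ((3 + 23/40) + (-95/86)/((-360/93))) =782476217/202509360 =3.86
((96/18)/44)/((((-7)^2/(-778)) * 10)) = -1556/8085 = -0.19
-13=-13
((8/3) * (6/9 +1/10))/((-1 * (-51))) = 92/2295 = 0.04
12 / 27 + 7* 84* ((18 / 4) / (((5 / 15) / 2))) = 142888 / 9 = 15876.44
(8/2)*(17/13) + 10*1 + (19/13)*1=217/13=16.69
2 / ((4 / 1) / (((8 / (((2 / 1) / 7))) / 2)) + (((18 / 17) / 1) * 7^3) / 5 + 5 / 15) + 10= 1311160 / 130759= 10.03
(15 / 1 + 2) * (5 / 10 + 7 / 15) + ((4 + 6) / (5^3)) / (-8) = 4927 / 300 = 16.42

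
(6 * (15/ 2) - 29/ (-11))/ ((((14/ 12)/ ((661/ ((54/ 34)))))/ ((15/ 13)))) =58881880/ 3003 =19607.69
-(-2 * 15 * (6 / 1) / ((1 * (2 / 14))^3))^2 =-3811827600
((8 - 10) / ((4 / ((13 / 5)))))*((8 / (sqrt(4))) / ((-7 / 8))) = 208 / 35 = 5.94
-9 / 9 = -1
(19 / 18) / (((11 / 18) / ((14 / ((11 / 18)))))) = 4788 / 121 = 39.57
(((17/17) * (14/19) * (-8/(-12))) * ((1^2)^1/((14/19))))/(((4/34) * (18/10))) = 85/27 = 3.15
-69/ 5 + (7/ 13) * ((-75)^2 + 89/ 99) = 19404937/ 6435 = 3015.53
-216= -216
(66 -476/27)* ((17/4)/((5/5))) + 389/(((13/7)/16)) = 2496985/702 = 3556.96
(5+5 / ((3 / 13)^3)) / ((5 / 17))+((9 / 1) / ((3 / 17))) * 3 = 41939 / 27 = 1553.30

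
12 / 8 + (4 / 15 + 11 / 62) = 904 / 465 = 1.94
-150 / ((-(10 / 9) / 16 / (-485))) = -1047600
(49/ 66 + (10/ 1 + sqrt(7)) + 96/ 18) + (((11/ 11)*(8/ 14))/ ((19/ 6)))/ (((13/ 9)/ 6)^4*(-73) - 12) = sqrt(7) + 14679446027921/ 913979624250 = 18.71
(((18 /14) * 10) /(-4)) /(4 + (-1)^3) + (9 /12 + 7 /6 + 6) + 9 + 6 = 1835 /84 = 21.85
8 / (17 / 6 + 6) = 48 / 53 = 0.91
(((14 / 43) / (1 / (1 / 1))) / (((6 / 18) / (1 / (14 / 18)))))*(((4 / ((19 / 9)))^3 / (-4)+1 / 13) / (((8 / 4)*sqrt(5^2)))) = -3908871 / 19170905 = -0.20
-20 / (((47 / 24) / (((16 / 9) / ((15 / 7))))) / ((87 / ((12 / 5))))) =-129920 / 423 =-307.14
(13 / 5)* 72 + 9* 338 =16146 / 5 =3229.20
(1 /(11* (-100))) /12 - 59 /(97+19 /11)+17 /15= 426593 /796400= 0.54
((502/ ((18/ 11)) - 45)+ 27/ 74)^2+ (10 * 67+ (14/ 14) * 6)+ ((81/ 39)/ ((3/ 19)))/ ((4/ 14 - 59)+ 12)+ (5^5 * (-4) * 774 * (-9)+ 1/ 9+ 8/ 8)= 54771895477365661/ 628518852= 87144395.59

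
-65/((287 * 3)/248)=-16120/861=-18.72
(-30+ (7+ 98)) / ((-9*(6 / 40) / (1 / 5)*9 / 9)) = -11.11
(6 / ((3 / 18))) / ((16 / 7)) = 63 / 4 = 15.75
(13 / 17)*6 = 78 / 17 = 4.59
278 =278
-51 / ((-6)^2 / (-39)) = 221 / 4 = 55.25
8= 8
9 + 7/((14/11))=29/2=14.50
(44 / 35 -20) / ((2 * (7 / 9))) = -2952 / 245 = -12.05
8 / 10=4 / 5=0.80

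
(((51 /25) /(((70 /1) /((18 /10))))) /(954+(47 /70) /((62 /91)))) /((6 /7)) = 0.00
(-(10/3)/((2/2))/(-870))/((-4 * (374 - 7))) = -1/383148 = -0.00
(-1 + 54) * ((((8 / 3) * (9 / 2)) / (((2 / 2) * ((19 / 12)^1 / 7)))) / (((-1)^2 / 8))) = 427392 / 19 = 22494.32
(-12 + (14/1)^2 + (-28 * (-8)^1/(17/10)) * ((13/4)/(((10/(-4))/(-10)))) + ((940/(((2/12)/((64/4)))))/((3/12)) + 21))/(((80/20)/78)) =240588075/34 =7076119.85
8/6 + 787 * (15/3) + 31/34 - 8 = 3929.25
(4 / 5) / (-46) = -2 / 115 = -0.02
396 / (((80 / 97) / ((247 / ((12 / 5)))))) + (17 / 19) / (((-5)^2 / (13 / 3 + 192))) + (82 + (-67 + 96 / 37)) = 2195138609 / 44400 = 49440.06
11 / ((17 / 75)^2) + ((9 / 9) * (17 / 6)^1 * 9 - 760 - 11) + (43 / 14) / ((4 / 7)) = -1216169 / 2312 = -526.02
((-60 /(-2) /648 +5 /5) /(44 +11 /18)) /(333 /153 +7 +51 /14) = 119 /65043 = 0.00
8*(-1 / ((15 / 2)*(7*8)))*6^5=-5184 / 35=-148.11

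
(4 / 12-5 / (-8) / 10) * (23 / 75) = 437 / 3600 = 0.12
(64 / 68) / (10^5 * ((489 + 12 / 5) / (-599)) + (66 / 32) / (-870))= -44469760 / 3876163312013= -0.00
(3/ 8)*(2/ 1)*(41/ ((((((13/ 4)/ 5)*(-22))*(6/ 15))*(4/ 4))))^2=3151875/ 81796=38.53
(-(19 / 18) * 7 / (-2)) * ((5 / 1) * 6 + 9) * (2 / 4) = 1729 / 24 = 72.04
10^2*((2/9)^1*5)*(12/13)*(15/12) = 5000/39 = 128.21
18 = 18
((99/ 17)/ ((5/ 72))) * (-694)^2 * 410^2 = 115420869336960/ 17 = 6789462902174.12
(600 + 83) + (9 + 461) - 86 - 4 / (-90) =48017 / 45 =1067.04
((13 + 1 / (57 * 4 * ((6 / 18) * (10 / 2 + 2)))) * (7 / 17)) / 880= 0.01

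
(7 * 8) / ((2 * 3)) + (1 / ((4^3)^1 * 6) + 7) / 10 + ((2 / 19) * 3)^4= 1675371483 / 166810880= 10.04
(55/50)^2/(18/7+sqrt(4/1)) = 847/3200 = 0.26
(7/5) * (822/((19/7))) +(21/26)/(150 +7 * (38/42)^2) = 10274479593/24233170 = 423.98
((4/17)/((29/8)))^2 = 1024/243049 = 0.00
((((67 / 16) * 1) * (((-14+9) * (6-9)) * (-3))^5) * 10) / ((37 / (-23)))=1421789203125 / 296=4803341902.45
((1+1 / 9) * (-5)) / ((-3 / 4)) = 200 / 27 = 7.41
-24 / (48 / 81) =-81 / 2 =-40.50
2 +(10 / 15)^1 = 8 / 3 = 2.67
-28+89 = 61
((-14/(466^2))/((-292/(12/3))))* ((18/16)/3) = 21/63409552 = 0.00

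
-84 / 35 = -12 / 5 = -2.40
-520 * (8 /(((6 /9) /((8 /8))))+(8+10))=-15600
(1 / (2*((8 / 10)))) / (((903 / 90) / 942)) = 58.68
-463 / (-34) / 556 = 463 / 18904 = 0.02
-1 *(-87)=87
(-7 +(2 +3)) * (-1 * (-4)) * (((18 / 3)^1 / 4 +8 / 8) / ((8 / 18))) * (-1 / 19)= 45 / 19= 2.37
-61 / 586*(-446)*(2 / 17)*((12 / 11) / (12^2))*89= 1210667 / 328746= 3.68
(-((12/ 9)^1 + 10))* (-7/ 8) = 119/ 12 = 9.92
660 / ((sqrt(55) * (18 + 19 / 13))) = 4.57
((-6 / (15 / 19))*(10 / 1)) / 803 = -76 / 803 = -0.09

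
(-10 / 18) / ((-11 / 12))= 20 / 33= 0.61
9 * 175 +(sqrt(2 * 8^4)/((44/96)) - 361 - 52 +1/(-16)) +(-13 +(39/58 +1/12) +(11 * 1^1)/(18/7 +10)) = 1536 * sqrt(2)/11 +1601591/1392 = 1348.04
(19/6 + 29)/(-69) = -193/414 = -0.47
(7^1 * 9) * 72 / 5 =4536 / 5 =907.20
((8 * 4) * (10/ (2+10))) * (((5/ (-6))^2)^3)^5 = 4656612873077392578125/ 41451359947637504606208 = 0.11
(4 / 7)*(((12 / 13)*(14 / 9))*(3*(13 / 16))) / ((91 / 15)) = 0.33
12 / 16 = 3 / 4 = 0.75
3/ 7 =0.43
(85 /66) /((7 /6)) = 85 /77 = 1.10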